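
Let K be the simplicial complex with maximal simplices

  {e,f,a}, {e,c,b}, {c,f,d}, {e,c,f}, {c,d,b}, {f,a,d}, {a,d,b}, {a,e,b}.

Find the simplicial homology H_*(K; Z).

Fix the vertex order a < b < c < d < e < f and write every simplex with vertices in increasing order. Then dim K = 2 and the simplices of K are:

  0-simplices (6): a, b, c, d, e, f
  1-simplices (12): ab, ad, ae, af, bc, bd, be, cd, ce, cf, df, ef
  2-simplices (8): abd, abe, adf, aef, bcd, bce, cdf, cef

Hence C_0 ≅ Z^6, C_1 ≅ Z^12, C_2 ≅ Z^8.

∂_1: C_1 → C_0 is given by ∂[p,q] = [q] − [p].
This gives a 6×12 integer matrix of rank 5; reducing to Smith normal form yields diagonal entries (1,1,1,1,1).

The boundary map ∂_2: C_2 → C_1 sends each 2-simplex [p,q,r] to [q,r] − [p,r] + [p,q]. For instance
  ∂aef = ef − af + ae,
  ∂adf = df − af + ad.
This gives a 12×8 integer matrix of rank 7; reducing to Smith normal form yields diagonal entries (1,1,1,1,1,1,1).

Now H_k = ker ∂_k / im ∂_{k+1}, so:

  H_0: rank C_0 − rank ∂_1 = 6 − 5 = 1, and the invariant factors of ∂_1 are all 1, so H_0 = Z.
  H_1: rank ker ∂_1 − rank ∂_2 = (12 − 5) − 7 = 0, and the invariant factors of ∂_2 are all 1, so H_1 = 0.
  H_2: rank ker ∂_2 − rank ∂_3 = (8 − 7) − 0 = 1, and there is no ∂_3, so H_2 = Z.

As a check, the Euler characteristic is 6 − 12 + 8 = 2, which agrees with 1 − 0 + 1 = 2.

H_0 ≅ Z,  H_1 = 0,  H_2 ≅ Z.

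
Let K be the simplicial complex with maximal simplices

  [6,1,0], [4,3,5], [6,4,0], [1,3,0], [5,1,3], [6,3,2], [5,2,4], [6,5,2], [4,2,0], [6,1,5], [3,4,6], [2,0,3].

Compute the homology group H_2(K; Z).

Fix the vertex order 0 < 1 < 2 < 3 < 4 < 5 < 6 and write every simplex with vertices in increasing order. Then dim K = 2 and the simplices of K are:

  0-simplices (7): [0], [1], [2], [3], [4], [5], [6]
  1-simplices (18): [0,1], [0,2], [0,3], [0,4], [0,6], [1,3], [1,5], [1,6], [2,3], [2,4], [2,5], [2,6], [3,4], [3,5], [3,6], [4,5], [4,6], [5,6]
  2-simplices (12): [0,1,3], [0,1,6], [0,2,3], [0,2,4], [0,4,6], [1,3,5], [1,5,6], [2,3,6], [2,4,5], [2,5,6], [3,4,5], [3,4,6]

giving chain groups C_0 ≅ Z^7, C_1 ≅ Z^18, C_2 ≅ Z^12.

The boundary map ∂_1: C_1 → C_0 sends each edge [p,q] (with p < q) to q − p. For instance
  ∂[2,3] = [3] − [2].
The resulting 7×18 matrix has rank 6, and its Smith normal form has invariant factors (1,1,1,1,1,1).

∂_2: C_2 → C_1 maps a triangle to the signed sum of its edges. For instance
  ∂[2,4,5] = [4,5] − [2,5] + [2,4],
  ∂[1,3,5] = [3,5] − [1,5] + [1,3].
This gives a 18×12 integer matrix of rank 12; reducing to Smith normal form yields diagonal entries (1,1,1,1,1,1,1,1,1,1,1,2).

Computing H_k = (kernel of ∂_k) / (image of ∂_{k+1}):

  H_2: rank ker ∂_2 − rank ∂_3 = (12 − 12) − 0 = 0, and there is no ∂_3, so H_2 ≅ 0.

H_2 ≅ 0.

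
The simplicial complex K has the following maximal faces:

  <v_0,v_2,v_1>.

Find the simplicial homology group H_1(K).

H_1 ≅ 0.

We work with the vertex ordering v_0 < v_1 < v_2. The simplices of K, each written with vertices in increasing order, are:

  0-simplices (3): [v_0], [v_1], [v_2]
  1-simplices (3): [v_0,v_1], [v_0,v_2], [v_1,v_2]
  2-simplices (1): [v_0,v_1,v_2]

giving chain groups C_0 ≅ Z^3, C_1 ≅ Z^3, C_2 ≅ Z^1.

∂_1: C_1 → C_0 maps an edge to its endpoints' difference, ∂[p,q] = q − p. For instance
  ∂[v_0,v_2] = [v_2] − [v_0].
This gives a 3×3 integer matrix of rank 2; reducing to Smith normal form yields diagonal entries (1,1).

The boundary map ∂_2: C_2 → C_1 maps a triangle to the signed sum of its edges. For instance
  ∂[v_0,v_1,v_2] = [v_1,v_2] − [v_0,v_2] + [v_0,v_1].
The 3×1 boundary matrix has rank 1 and Smith normal form diag(1).

Computing H_k = (kernel of ∂_k) / (image of ∂_{k+1}):

  H_1: rank ker ∂_1 − rank ∂_2 = (3 − 2) − 1 = 0, and the invariant factors of ∂_2 are all 1, so H_1 = 0.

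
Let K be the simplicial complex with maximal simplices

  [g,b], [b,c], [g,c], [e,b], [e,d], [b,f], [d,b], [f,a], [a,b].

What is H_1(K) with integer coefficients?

H_1 = Z^3.

Order the vertices as a < b < c < d < e < f < g. Listing each simplex with vertices in this order, K has dimension 1 with simplices:

  0-simplices (7): a, b, c, d, e, f, g
  1-simplices (9): ab, af, bc, bd, be, bf, bg, cg, de

giving chain groups C_0 ≅ Z^7, C_1 ≅ Z^9.

The boundary map ∂_1: C_1 → C_0 maps an edge to its endpoints' difference, ∂[p,q] = q − p. For instance
  ∂af = f − a.
The resulting 7×9 matrix has rank 6, and its Smith normal form has invariant factors (1,1,1,1,1,1).

From H_k ≅ ker(∂_k) / im(∂_{k+1}) we obtain:

  H_1: rank ker ∂_1 − rank ∂_2 = (9 − 6) − 0 = 3, and there is no ∂_2, so H_1 ≅ Z^3.

(K is a triangulation of a wedge of 3 circles.)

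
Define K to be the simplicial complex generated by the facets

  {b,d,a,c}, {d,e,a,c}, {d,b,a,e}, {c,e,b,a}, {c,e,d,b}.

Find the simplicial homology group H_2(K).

H_2 = 0.

Order the vertices as a < b < c < d < e. Listing each simplex with vertices in this order, K has dimension 3 with simplices:

  0-simplices (5): a, b, c, d, e
  1-simplices (10): ab, ac, ad, ae, bc, bd, be, cd, ce, de
  2-simplices (10): abc, abd, abe, acd, ace, ade, bcd, bce, bde, cde
  3-simplices (5): abcd, abce, abde, acde, bcde

Hence C_0 ≅ Z^5, C_1 ≅ Z^10, C_2 ≅ Z^10, C_3 ≅ Z^5.

Boundary ∂_1: C_1 → C_0 sends each edge [p,q] (with p < q) to q − p. For instance
  ∂ae = e − a.
The 5×10 boundary matrix has rank 4 and Smith normal form diag(1,1,1,1).

The boundary map ∂_2: C_2 → C_1 acts by ∂[p,q,r] = [q,r] − [p,r] + [p,q]. For instance
  ∂bce = ce − be + bc,
  ∂acd = cd − ad + ac.
The 10×10 boundary matrix has rank 6 and Smith normal form diag(1,1,1,1,1,1).

The boundary map ∂_3: C_3 → C_2 sends each 3-simplex σ to the alternating sum Σ_i (−1)^i (σ with its i-th vertex removed). For instance
  ∂abcd = bcd − acd + abd − abc,
  ∂acde = cde − ade + ace − acd.
As a 10×5 matrix over Z this has rank 4, with invariant factors (1,1,1,1).

Computing H_k = (kernel of ∂_k) / (image of ∂_{k+1}):

  H_2: rank ker ∂_2 − rank ∂_3 = (10 − 6) − 4 = 0, and the invariant factors of ∂_3 are all 1, so H_2 ≅ 0.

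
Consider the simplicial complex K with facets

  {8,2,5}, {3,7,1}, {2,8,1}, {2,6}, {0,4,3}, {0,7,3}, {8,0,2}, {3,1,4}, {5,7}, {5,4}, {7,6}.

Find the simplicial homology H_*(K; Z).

H_0 = Z,  H_1 = Z^4,  H_2 = 0.

We work with the vertex ordering 0 < 1 < 2 < 3 < 4 < 5 < 6 < 7 < 8. The simplices of K, each written with vertices in increasing order, are:

  0-simplices (9): [0], [1], [2], [3], [4], [5], [6], [7], [8]
  1-simplices (19): [0,2], [0,3], [0,4], [0,7], [0,8], [1,2], [1,3], [1,4], [1,7], [1,8], [2,5], [2,6], [2,8], [3,4], [3,7], [4,5], [5,7], [5,8], [6,7]
  2-simplices (7): [0,2,8], [0,3,4], [0,3,7], [1,2,8], [1,3,4], [1,3,7], [2,5,8]

giving chain groups C_0 ≅ Z^9, C_1 ≅ Z^19, C_2 ≅ Z^7.

Boundary ∂_1: C_1 → C_0 maps an edge to its endpoints' difference, ∂[p,q] = q − p.
As a 9×19 matrix over Z this has rank 8, with invariant factors (1,1,1,1,1,1,1,1).

∂_2: C_2 → C_1 maps a triangle to the signed sum of its edges. For instance
  ∂[0,2,8] = [2,8] − [0,8] + [0,2],
  ∂[0,3,4] = [3,4] − [0,4] + [0,3].
As a 19×7 matrix over Z this has rank 7, with invariant factors (1,1,1,1,1,1,1).

Now H_k = ker ∂_k / im ∂_{k+1}, so:

  H_0: rank C_0 − rank ∂_1 = 9 − 8 = 1, and the invariant factors of ∂_1 are all 1, so H_0 ≅ Z.
  H_1: rank ker ∂_1 − rank ∂_2 = (19 − 8) − 7 = 4, and the invariant factors of ∂_2 are all 1, so H_1 ≅ Z^4.
  H_2: rank ker ∂_2 − rank ∂_3 = (7 − 7) − 0 = 0, and there is no ∂_3, so H_2 ≅ 0.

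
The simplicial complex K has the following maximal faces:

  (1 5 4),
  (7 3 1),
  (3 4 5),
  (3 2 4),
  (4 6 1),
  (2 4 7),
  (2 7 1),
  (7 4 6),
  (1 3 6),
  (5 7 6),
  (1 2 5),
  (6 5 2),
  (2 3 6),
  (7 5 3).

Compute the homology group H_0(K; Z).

H_0 = Z.

Take the total order 1 < 2 < 3 < 4 < 5 < 6 < 7 on the vertex set. Then K (dimension 2) consists of the simplices:

  0-simplices (7): [1], [2], [3], [4], [5], [6], [7]
  1-simplices (21): [1,2], [1,3], [1,4], [1,5], [1,6], [1,7], [2,3], [2,4], [2,5], [2,6], [2,7], [3,4], [3,5], [3,6], [3,7], [4,5], [4,6], [4,7], [5,6], [5,7], [6,7]
  2-simplices (14): [1,2,5], [1,2,7], [1,3,6], [1,3,7], [1,4,5], [1,4,6], [2,3,4], [2,3,6], [2,4,7], [2,5,6], [3,4,5], [3,5,7], [4,6,7], [5,6,7]

so the chain groups are C_0 ≅ Z^7, C_1 ≅ Z^21, C_2 ≅ Z^14.

The boundary map ∂_1: C_1 → C_0 maps an edge to its endpoints' difference, ∂[p,q] = q − p.
This gives a 7×21 integer matrix of rank 6; reducing to Smith normal form yields diagonal entries (1,1,1,1,1,1).

∂_2: C_2 → C_1 sends each 2-simplex [p,q,r] to [q,r] − [p,r] + [p,q]. For instance
  ∂[2,3,6] = [3,6] − [2,6] + [2,3],
  ∂[2,3,4] = [3,4] − [2,4] + [2,3].
The resulting 21×14 matrix has rank 13, and its Smith normal form has invariant factors (1,1,1,1,1,1,1,1,1,1,1,1,1).

Reading off H_k = ker ∂_k / im ∂_{k+1}:

  H_0: rank C_0 − rank ∂_1 = 7 − 6 = 1, and the invariant factors of ∂_1 are all 1, so H_0 = Z.

(K is a triangulation of the torus T^2.)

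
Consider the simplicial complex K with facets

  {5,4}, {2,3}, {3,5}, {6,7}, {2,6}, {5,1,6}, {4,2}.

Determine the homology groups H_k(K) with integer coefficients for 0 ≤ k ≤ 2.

We work with the vertex ordering 1 < 2 < 3 < 4 < 5 < 6 < 7. The simplices of K, each written with vertices in increasing order, are:

  0-simplices (7): [1], [2], [3], [4], [5], [6], [7]
  1-simplices (9): [1,5], [1,6], [2,3], [2,4], [2,6], [3,5], [4,5], [5,6], [6,7]
  2-simplices (1): [1,5,6]

giving chain groups C_0 ≅ Z^7, C_1 ≅ Z^9, C_2 ≅ Z^1.

∂_1: C_1 → C_0 is given by ∂[p,q] = [q] − [p]. For instance
  ∂[1,6] = [6] − [1].
This gives a 7×9 integer matrix of rank 6; reducing to Smith normal form yields diagonal entries (1,1,1,1,1,1).

The boundary map ∂_2: C_2 → C_1 acts by ∂[p,q,r] = [q,r] − [p,r] + [p,q]. For instance
  ∂[1,5,6] = [5,6] − [1,6] + [1,5].
As a 9×1 matrix over Z this has rank 1, with invariant factors (1).

From H_k ≅ ker(∂_k) / im(∂_{k+1}) we obtain:

  H_0: rank C_0 − rank ∂_1 = 7 − 6 = 1, and the invariant factors of ∂_1 are all 1, so H_0 ≅ Z.
  H_1: rank ker ∂_1 − rank ∂_2 = (9 − 6) − 1 = 2, and the invariant factors of ∂_2 are all 1, so H_1 ≅ Z^2.
  H_2: rank ker ∂_2 − rank ∂_3 = (1 − 1) − 0 = 0, and there is no ∂_3, so H_2 ≅ 0.

As a check, the Euler characteristic is 7 − 9 + 1 = -1, which agrees with 1 − 2 + 0 = -1.

H_0 ≅ Z,  H_1 ≅ Z^2,  H_2 = 0.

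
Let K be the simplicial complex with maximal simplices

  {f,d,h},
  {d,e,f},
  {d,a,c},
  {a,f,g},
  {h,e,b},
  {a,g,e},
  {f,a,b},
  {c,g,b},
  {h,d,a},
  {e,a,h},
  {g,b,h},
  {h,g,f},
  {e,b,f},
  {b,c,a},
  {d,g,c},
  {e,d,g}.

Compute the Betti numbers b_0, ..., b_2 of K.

b_0 = 1, b_1 = 2, b_2 = 1.

Take the total order a < b < c < d < e < f < g < h on the vertex set. Then K (dimension 2) consists of the simplices:

  0-simplices (8): a, b, c, d, e, f, g, h
  1-simplices (24): ab, ac, ad, ae, af, ag, ah, bc, be, bf, bg, bh, cd, cg, de, df, dg, dh, ef, eg, eh, fg, fh, gh
  2-simplices (16): abc, abf, acd, adh, aeg, aeh, afg, bcg, bef, beh, bgh, cdg, def, deg, dfh, fgh

giving chain groups C_0 ≅ Z^8, C_1 ≅ Z^24, C_2 ≅ Z^16.

The boundary map ∂_1: C_1 → C_0 sends each edge [p,q] (with p < q) to q − p. For instance
  ∂ac = c − a.
The 8×24 boundary matrix has rank 7 and Smith normal form diag(1,1,1,1,1,1,1).

Boundary ∂_2: C_2 → C_1 maps a triangle to the signed sum of its edges. For instance
  ∂def = ef − df + de,
  ∂abf = bf − af + ab.
As a 24×16 matrix over Z this has rank 15, with invariant factors (1,1,1,1,1,1,1,1,1,1,1,1,1,1,1).

Computing H_k = (kernel of ∂_k) / (image of ∂_{k+1}):

  H_0: rank C_0 − rank ∂_1 = 8 − 7 = 1, and the invariant factors of ∂_1 are all 1, so H_0 = Z.
  H_1: rank ker ∂_1 − rank ∂_2 = (24 − 7) − 15 = 2, and the invariant factors of ∂_2 are all 1, so H_1 = Z^2.
  H_2: rank ker ∂_2 − rank ∂_3 = (16 − 15) − 0 = 1, and there is no ∂_3, so H_2 = Z.

As a check, the Euler characteristic is 8 − 24 + 16 = 0, which agrees with 1 − 2 + 1 = 0.

Hence the Betti numbers are b_0 = 1, b_1 = 2, b_2 = 1.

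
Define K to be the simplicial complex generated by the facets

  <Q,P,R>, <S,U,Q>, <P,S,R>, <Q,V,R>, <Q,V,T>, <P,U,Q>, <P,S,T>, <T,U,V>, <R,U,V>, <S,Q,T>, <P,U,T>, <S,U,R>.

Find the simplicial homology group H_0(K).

H_0 ≅ Z.

Order the vertices as P < Q < R < S < T < U < V. Listing each simplex with vertices in this order, K has dimension 2 with simplices:

  0-simplices (7): P, Q, R, S, T, U, V
  1-simplices (18): PQ, PR, PS, PT, PU, QR, QS, QT, QU, QV, RS, RU, RV, ST, SU, TU, TV, UV
  2-simplices (12): PQR, PQU, PRS, PST, PTU, QRV, QST, QSU, QTV, RSU, RUV, TUV

Hence C_0 ≅ Z^7, C_1 ≅ Z^18, C_2 ≅ Z^12.

Boundary ∂_1: C_1 → C_0 sends each edge [p,q] (with p < q) to q − p. For instance
  ∂RV = V − R.
The 7×18 boundary matrix has rank 6 and Smith normal form diag(1,1,1,1,1,1).

Boundary ∂_2: C_2 → C_1 sends each 2-simplex [p,q,r] to [q,r] − [p,r] + [p,q]. For instance
  ∂QSU = SU − QU + QS,
  ∂QRV = RV − QV + QR.
This gives a 18×12 integer matrix of rank 12; reducing to Smith normal form yields diagonal entries (1,1,1,1,1,1,1,1,1,1,1,2).

Now H_k = ker ∂_k / im ∂_{k+1}, so:

  H_0: rank C_0 − rank ∂_1 = 7 − 6 = 1, and the invariant factors of ∂_1 are all 1, so H_0 = Z.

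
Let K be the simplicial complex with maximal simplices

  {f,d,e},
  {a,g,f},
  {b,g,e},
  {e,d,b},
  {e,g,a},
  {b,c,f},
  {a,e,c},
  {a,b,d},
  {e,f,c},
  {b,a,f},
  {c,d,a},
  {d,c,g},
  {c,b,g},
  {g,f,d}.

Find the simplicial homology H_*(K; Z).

Order the vertices as a < b < c < d < e < f < g. Listing each simplex with vertices in this order, K has dimension 2 with simplices:

  0-simplices (7): a, b, c, d, e, f, g
  1-simplices (21): ab, ac, ad, ae, af, ag, bc, bd, be, bf, bg, cd, ce, cf, cg, de, df, dg, ef, eg, fg
  2-simplices (14): abd, abf, acd, ace, aeg, afg, bcf, bcg, bde, beg, cdg, cef, def, dfg

giving chain groups C_0 ≅ Z^7, C_1 ≅ Z^21, C_2 ≅ Z^14.

The boundary map ∂_1: C_1 → C_0 maps an edge to its endpoints' difference, ∂[p,q] = q − p. For instance
  ∂ce = e − c.
The resulting 7×21 matrix has rank 6, and its Smith normal form has invariant factors (1,1,1,1,1,1).

The boundary map ∂_2: C_2 → C_1 maps a triangle to the signed sum of its edges. For instance
  ∂beg = eg − bg + be,
  ∂def = ef − df + de.
As a 21×14 matrix over Z this has rank 13, with invariant factors (1,1,1,1,1,1,1,1,1,1,1,1,1).

Computing H_k = (kernel of ∂_k) / (image of ∂_{k+1}):

  H_0: rank C_0 − rank ∂_1 = 7 − 6 = 1, and the invariant factors of ∂_1 are all 1, so H_0 = Z.
  H_1: rank ker ∂_1 − rank ∂_2 = (21 − 6) − 13 = 2, and the invariant factors of ∂_2 are all 1, so H_1 = Z^2.
  H_2: rank ker ∂_2 − rank ∂_3 = (14 − 13) − 0 = 1, and there is no ∂_3, so H_2 = Z.

As a check, the Euler characteristic is 7 − 21 + 14 = 0, which agrees with 1 − 2 + 1 = 0.

H_0 ≅ Z,  H_1 ≅ Z^2,  H_2 ≅ Z.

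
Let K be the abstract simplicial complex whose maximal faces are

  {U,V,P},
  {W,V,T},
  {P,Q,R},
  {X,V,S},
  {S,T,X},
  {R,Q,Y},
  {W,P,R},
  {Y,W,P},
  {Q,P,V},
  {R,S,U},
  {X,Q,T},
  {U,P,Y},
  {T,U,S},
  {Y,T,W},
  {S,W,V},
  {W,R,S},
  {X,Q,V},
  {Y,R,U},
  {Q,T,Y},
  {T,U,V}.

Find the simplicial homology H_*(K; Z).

H_0 = Z,  H_1 = Z ⊕ Z/2,  H_2 = 0.

Fix the vertex order P < Q < R < S < T < U < V < W < X < Y and write every simplex with vertices in increasing order. Then dim K = 2 and the simplices of K are:

  0-simplices (10): P, Q, R, S, T, U, V, W, X, Y
  1-simplices (30): PQ, PR, PU, PV, PW, PY, QR, QT, QV, QX, QY, RS, RU, RW, RY, ST, SU, SV, SW, SX, TU, TV, TW, TX, TY, UV, UY, VW, VX, WY
  2-simplices (20): PQR, PQV, PRW, PUV, PUY, PWY, QRY, QTX, QTY, QVX, RSU, RSW, RUY, STU, STX, SVW, SVX, TUV, TVW, TWY

giving chain groups C_0 ≅ Z^10, C_1 ≅ Z^30, C_2 ≅ Z^20.

Boundary ∂_1: C_1 → C_0 is given by ∂[p,q] = [q] − [p]. For instance
  ∂SW = W − S.
As a 10×30 matrix over Z this has rank 9, with invariant factors (1,1,1,1,1,1,1,1,1).

Boundary ∂_2: C_2 → C_1 sends each 2-simplex [p,q,r] to [q,r] − [p,r] + [p,q]. For instance
  ∂RUY = UY − RY + RU,
  ∂TVW = VW − TW + TV.
The 30×20 boundary matrix has rank 20 and Smith normal form diag(1,1,1,1,1,1,1,1,1,1,1,1,1,1,1,1,1,1,1,2).

From H_k ≅ ker(∂_k) / im(∂_{k+1}) we obtain:

  H_0: rank C_0 − rank ∂_1 = 10 − 9 = 1, and the invariant factors of ∂_1 are all 1, so H_0 ≅ Z.
  H_1: rank ker ∂_1 − rank ∂_2 = (30 − 9) − 20 = 1, and ∂_2 has invariant factor 2 > 1, so H_1 ≅ Z ⊕ Z/2.
  H_2: rank ker ∂_2 − rank ∂_3 = (20 − 20) − 0 = 0, and there is no ∂_3, so H_2 ≅ 0.

(K is a triangulation of the Klein bottle.)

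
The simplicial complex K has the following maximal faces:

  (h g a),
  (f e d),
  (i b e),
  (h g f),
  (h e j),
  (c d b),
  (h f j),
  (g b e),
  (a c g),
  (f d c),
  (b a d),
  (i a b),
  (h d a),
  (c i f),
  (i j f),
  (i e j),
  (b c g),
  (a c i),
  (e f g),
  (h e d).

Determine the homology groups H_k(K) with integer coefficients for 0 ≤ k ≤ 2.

K has 10 vertices, 30 edges, 20 triangles.
rank ∂_0 = 0, rank ∂_1 = 9 ⇒ b_0 = 10 − 0 − 9 = 1; all invariant factors of ∂_1 are 1 so no torsion. So H_0 ≅ Z.
rank ∂_1 = 9, rank ∂_2 = 20 ⇒ b_1 = 30 − 9 − 20 = 1; ∂_2 has invariant factor(s) [2] giving torsion. So H_1 ≅ Z × Z/2.
rank ∂_2 = 20, rank ∂_3 = 0 ⇒ b_2 = 20 − 20 − 0 = 0. So H_2 ≅ 0.

H_0 = Z,  H_1 = Z × Z/2,  H_2 = 0.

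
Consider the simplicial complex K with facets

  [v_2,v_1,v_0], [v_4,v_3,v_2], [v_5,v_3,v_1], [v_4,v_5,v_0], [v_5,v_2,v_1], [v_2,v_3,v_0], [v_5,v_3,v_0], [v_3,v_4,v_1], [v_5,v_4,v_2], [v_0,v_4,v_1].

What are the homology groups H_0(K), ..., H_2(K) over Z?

H_0 = Z,  H_1 = Z_2,  H_2 = 0.

Fix the vertex order v_0 < v_1 < v_2 < v_3 < v_4 < v_5 and write every simplex with vertices in increasing order. Then dim K = 2 and the simplices of K are:

  0-simplices (6): [v_0], [v_1], [v_2], [v_3], [v_4], [v_5]
  1-simplices (15): (15 of them)
  2-simplices (10): [v_0,v_1,v_2], [v_0,v_1,v_4], [v_0,v_2,v_3], [v_0,v_3,v_5], [v_0,v_4,v_5], [v_1,v_2,v_5], [v_1,v_3,v_4], [v_1,v_3,v_5], [v_2,v_3,v_4], [v_2,v_4,v_5]

Hence C_0 ≅ Z^6, C_1 ≅ Z^15, C_2 ≅ Z^10.

Boundary ∂_1: C_1 → C_0 maps an edge to its endpoints' difference, ∂[p,q] = q − p.
The 6×15 boundary matrix has rank 5 and Smith normal form diag(1,1,1,1,1).

∂_2: C_2 → C_1 sends each 2-simplex [p,q,r] to [q,r] − [p,r] + [p,q]. For instance
  ∂[v_0,v_3,v_5] = [v_3,v_5] − [v_0,v_5] + [v_0,v_3],
  ∂[v_0,v_1,v_4] = [v_1,v_4] − [v_0,v_4] + [v_0,v_1].
The resulting 15×10 matrix has rank 10, and its Smith normal form has invariant factors (1,1,1,1,1,1,1,1,1,2).

From H_k ≅ ker(∂_k) / im(∂_{k+1}) we obtain:

  H_0: rank C_0 − rank ∂_1 = 6 − 5 = 1, and the invariant factors of ∂_1 are all 1, so H_0 = Z.
  H_1: rank ker ∂_1 − rank ∂_2 = (15 − 5) − 10 = 0, and ∂_2 has invariant factor 2 > 1, so H_1 = Z_2.
  H_2: rank ker ∂_2 − rank ∂_3 = (10 − 10) − 0 = 0, and there is no ∂_3, so H_2 = 0.

As a check, the Euler characteristic is 6 − 15 + 10 = 1, which agrees with 1 − 0 + 0 = 1.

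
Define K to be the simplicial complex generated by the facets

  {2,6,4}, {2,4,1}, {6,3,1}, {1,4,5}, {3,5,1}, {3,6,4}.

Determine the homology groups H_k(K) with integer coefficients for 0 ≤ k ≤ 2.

H_0 = Z,  H_1 = Z,  H_2 = 0.

Fix the vertex order 1 < 2 < 3 < 4 < 5 < 6 and write every simplex with vertices in increasing order. Then dim K = 2 and the simplices of K are:

  0-simplices (6): [1], [2], [3], [4], [5], [6]
  1-simplices (12): [1,2], [1,3], [1,4], [1,5], [1,6], [2,4], [2,6], [3,4], [3,5], [3,6], [4,5], [4,6]
  2-simplices (6): [1,2,4], [1,3,5], [1,3,6], [1,4,5], [2,4,6], [3,4,6]

giving chain groups C_0 ≅ Z^6, C_1 ≅ Z^12, C_2 ≅ Z^6.

The boundary map ∂_1: C_1 → C_0 sends each edge [p,q] (with p < q) to q − p. For instance
  ∂[1,6] = [6] − [1].
As a 6×12 matrix over Z this has rank 5, with invariant factors (1,1,1,1,1).

∂_2: C_2 → C_1 sends each 2-simplex [p,q,r] to [q,r] − [p,r] + [p,q]. For instance
  ∂[1,3,6] = [3,6] − [1,6] + [1,3],
  ∂[1,4,5] = [4,5] − [1,5] + [1,4].
The 12×6 boundary matrix has rank 6 and Smith normal form diag(1,1,1,1,1,1).

Now H_k = ker ∂_k / im ∂_{k+1}, so:

  H_0: rank C_0 − rank ∂_1 = 6 − 5 = 1, and the invariant factors of ∂_1 are all 1, so H_0 = Z.
  H_1: rank ker ∂_1 − rank ∂_2 = (12 − 5) − 6 = 1, and the invariant factors of ∂_2 are all 1, so H_1 = Z.
  H_2: rank ker ∂_2 − rank ∂_3 = (6 − 6) − 0 = 0, and there is no ∂_3, so H_2 = 0.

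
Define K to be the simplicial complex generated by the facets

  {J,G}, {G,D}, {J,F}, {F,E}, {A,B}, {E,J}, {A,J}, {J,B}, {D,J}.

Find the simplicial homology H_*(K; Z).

Take the total order A < B < D < E < F < G < J on the vertex set. Then K (dimension 1) consists of the simplices:

  0-simplices (7): A, B, D, E, F, G, J
  1-simplices (9): AB, AJ, BJ, DG, DJ, EF, EJ, FJ, GJ

Hence C_0 ≅ Z^7, C_1 ≅ Z^9.

Boundary ∂_1: C_1 → C_0 sends each edge [p,q] (with p < q) to q − p. For instance
  ∂DG = G − D.
This gives a 7×9 integer matrix of rank 6; reducing to Smith normal form yields diagonal entries (1,1,1,1,1,1).

Computing H_k = (kernel of ∂_k) / (image of ∂_{k+1}):

  H_0: rank C_0 − rank ∂_1 = 7 − 6 = 1, and the invariant factors of ∂_1 are all 1, so H_0 = Z.
  H_1: rank ker ∂_1 − rank ∂_2 = (9 − 6) − 0 = 3, and there is no ∂_2, so H_1 = Z^3.

H_0 ≅ Z,  H_1 ≅ Z^3.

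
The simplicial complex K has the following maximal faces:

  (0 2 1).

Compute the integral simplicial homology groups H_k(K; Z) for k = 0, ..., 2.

H_0 = Z,  H_1 = 0,  H_2 = 0.

Take the total order 0 < 1 < 2 on the vertex set. Then K (dimension 2) consists of the simplices:

  0-simplices (3): [0], [1], [2]
  1-simplices (3): [0,1], [0,2], [1,2]
  2-simplices (1): [0,1,2]

Hence C_0 ≅ Z^3, C_1 ≅ Z^3, C_2 ≅ Z^1.

∂_1: C_1 → C_0 maps an edge to its endpoints' difference, ∂[p,q] = q − p. For instance
  ∂[0,2] = [2] − [0].
The resulting 3×3 matrix has rank 2, and its Smith normal form has invariant factors (1,1).

∂_2: C_2 → C_1 sends each 2-simplex [p,q,r] to [q,r] − [p,r] + [p,q]. For instance
  ∂[0,1,2] = [1,2] − [0,2] + [0,1].
The resulting 3×1 matrix has rank 1, and its Smith normal form has invariant factors (1).

Now H_k = ker ∂_k / im ∂_{k+1}, so:

  H_0: rank C_0 − rank ∂_1 = 3 − 2 = 1, and the invariant factors of ∂_1 are all 1, so H_0 ≅ Z.
  H_1: rank ker ∂_1 − rank ∂_2 = (3 − 2) − 1 = 0, and the invariant factors of ∂_2 are all 1, so H_1 ≅ 0.
  H_2: rank ker ∂_2 − rank ∂_3 = (1 − 1) − 0 = 0, and there is no ∂_3, so H_2 ≅ 0.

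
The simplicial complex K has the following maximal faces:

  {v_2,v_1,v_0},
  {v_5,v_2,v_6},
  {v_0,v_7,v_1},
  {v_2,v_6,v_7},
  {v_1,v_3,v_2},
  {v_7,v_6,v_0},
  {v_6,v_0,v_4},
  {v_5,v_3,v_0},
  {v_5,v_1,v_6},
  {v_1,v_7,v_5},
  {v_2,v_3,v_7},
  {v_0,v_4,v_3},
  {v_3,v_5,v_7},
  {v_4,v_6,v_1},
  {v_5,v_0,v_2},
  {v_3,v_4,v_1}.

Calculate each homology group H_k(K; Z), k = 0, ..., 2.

H_0 = Z,  H_1 = Z^2,  H_2 = Z.

K has 8 vertices, 24 edges, 16 triangles.
rank ∂_0 = 0, rank ∂_1 = 7 ⇒ b_0 = 8 − 0 − 7 = 1; all invariant factors of ∂_1 are 1 so no torsion. So H_0 ≅ Z.
rank ∂_1 = 7, rank ∂_2 = 15 ⇒ b_1 = 24 − 7 − 15 = 2; all invariant factors of ∂_2 are 1 so no torsion. So H_1 ≅ Z^2.
rank ∂_2 = 15, rank ∂_3 = 0 ⇒ b_2 = 16 − 15 − 0 = 1. So H_2 ≅ Z.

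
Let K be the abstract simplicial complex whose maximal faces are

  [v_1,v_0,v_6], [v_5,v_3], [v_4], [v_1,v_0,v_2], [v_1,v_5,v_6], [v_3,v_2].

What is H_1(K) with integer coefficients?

Fix the vertex order v_0 < v_1 < v_2 < v_3 < v_4 < v_5 < v_6 and write every simplex with vertices in increasing order. Then dim K = 2 and the simplices of K are:

  0-simplices (7): [v_0], [v_1], [v_2], [v_3], [v_4], [v_5], [v_6]
  1-simplices (9): [v_0,v_1], [v_0,v_2], [v_0,v_6], [v_1,v_2], [v_1,v_5], [v_1,v_6], [v_2,v_3], [v_3,v_5], [v_5,v_6]
  2-simplices (3): [v_0,v_1,v_2], [v_0,v_1,v_6], [v_1,v_5,v_6]

giving chain groups C_0 ≅ Z^7, C_1 ≅ Z^9, C_2 ≅ Z^3.

∂_1: C_1 → C_0 is given by ∂[p,q] = [q] − [p]. For instance
  ∂[v_1,v_6] = [v_6] − [v_1].
This gives a 7×9 integer matrix of rank 5; reducing to Smith normal form yields diagonal entries (1,1,1,1,1).

The boundary map ∂_2: C_2 → C_1 sends each 2-simplex [p,q,r] to [q,r] − [p,r] + [p,q]. For instance
  ∂[v_1,v_5,v_6] = [v_5,v_6] − [v_1,v_6] + [v_1,v_5],
  ∂[v_0,v_1,v_2] = [v_1,v_2] − [v_0,v_2] + [v_0,v_1].
The 9×3 boundary matrix has rank 3 and Smith normal form diag(1,1,1).

Reading off H_k = ker ∂_k / im ∂_{k+1}:

  H_1: rank ker ∂_1 − rank ∂_2 = (9 − 5) − 3 = 1, and the invariant factors of ∂_2 are all 1, so H_1 ≅ Z.

H_1 ≅ Z.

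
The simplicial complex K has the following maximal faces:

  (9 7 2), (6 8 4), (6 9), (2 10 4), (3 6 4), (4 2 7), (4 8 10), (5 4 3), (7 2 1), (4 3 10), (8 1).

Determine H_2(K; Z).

H_2 = 0.

Fix the vertex order 1 < 2 < 3 < 4 < 5 < 6 < 7 < 8 < 9 < 10 and write every simplex with vertices in increasing order. Then dim K = 2 and the simplices of K are:

  0-simplices (10): [1], [2], [3], [4], [5], [6], [7], [8], [9], [10]
  1-simplices (20): [1,2], [1,7], [1,8], [2,4], [2,7], [2,9], [2,10], [3,4], [3,5], [3,6], [3,10], [4,5], [4,6], [4,7], [4,8], [4,10], [6,8], [6,9], [7,9], [8,10]
  2-simplices (9): [1,2,7], [2,4,7], [2,4,10], [2,7,9], [3,4,5], [3,4,6], [3,4,10], [4,6,8], [4,8,10]

giving chain groups C_0 ≅ Z^10, C_1 ≅ Z^20, C_2 ≅ Z^9.

∂_1: C_1 → C_0 sends each edge [p,q] (with p < q) to q − p.
As a 10×20 matrix over Z this has rank 9, with invariant factors (1,1,1,1,1,1,1,1,1).

The boundary map ∂_2: C_2 → C_1 maps a triangle to the signed sum of its edges. For instance
  ∂[4,8,10] = [8,10] − [4,10] + [4,8],
  ∂[2,4,10] = [4,10] − [2,10] + [2,4].
The 20×9 boundary matrix has rank 9 and Smith normal form diag(1,1,1,1,1,1,1,1,1).

Reading off H_k = ker ∂_k / im ∂_{k+1}:

  H_2: rank ker ∂_2 − rank ∂_3 = (9 − 9) − 0 = 0, and there is no ∂_3, so H_2 ≅ 0.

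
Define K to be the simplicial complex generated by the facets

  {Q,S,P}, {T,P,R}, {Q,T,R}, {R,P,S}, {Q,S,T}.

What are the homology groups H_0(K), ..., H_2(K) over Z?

Take the total order P < Q < R < S < T on the vertex set. Then K (dimension 2) consists of the simplices:

  0-simplices (5): P, Q, R, S, T
  1-simplices (10): PQ, PR, PS, PT, QR, QS, QT, RS, RT, ST
  2-simplices (5): PQS, PRS, PRT, QRT, QST

so the chain groups are C_0 ≅ Z^5, C_1 ≅ Z^10, C_2 ≅ Z^5.

Boundary ∂_1: C_1 → C_0 is given by ∂[p,q] = [q] − [p]. For instance
  ∂QR = R − Q.
The resulting 5×10 matrix has rank 4, and its Smith normal form has invariant factors (1,1,1,1).

The boundary map ∂_2: C_2 → C_1 maps a triangle to the signed sum of its edges. For instance
  ∂PRT = RT − PT + PR,
  ∂PQS = QS − PS + PQ.
The 10×5 boundary matrix has rank 5 and Smith normal form diag(1,1,1,1,1).

Reading off H_k = ker ∂_k / im ∂_{k+1}:

  H_0: rank C_0 − rank ∂_1 = 5 − 4 = 1, and the invariant factors of ∂_1 are all 1, so H_0 = Z.
  H_1: rank ker ∂_1 − rank ∂_2 = (10 − 4) − 5 = 1, and the invariant factors of ∂_2 are all 1, so H_1 = Z.
  H_2: rank ker ∂_2 − rank ∂_3 = (5 − 5) − 0 = 0, and there is no ∂_3, so H_2 = 0.

H_0 ≅ Z,  H_1 ≅ Z,  H_2 = 0.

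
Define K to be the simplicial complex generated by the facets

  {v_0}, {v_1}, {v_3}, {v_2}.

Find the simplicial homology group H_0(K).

Take the total order v_0 < v_1 < v_2 < v_3 on the vertex set. Then K (dimension 0) consists of the simplices:

  0-simplices (4): [v_0], [v_1], [v_2], [v_3]

so the chain groups are C_0 ≅ Z^4.

Now H_k = ker ∂_k / im ∂_{k+1}, so:

  H_0: rank C_0 − rank ∂_1 = 4 − 0 = 4, and there is no ∂_1, so H_0 = Z^4.

H_0 ≅ Z^4.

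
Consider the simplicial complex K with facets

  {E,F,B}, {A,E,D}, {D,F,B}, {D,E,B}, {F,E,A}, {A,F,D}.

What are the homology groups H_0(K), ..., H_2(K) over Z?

Fix the vertex order A < B < D < E < F and write every simplex with vertices in increasing order. Then dim K = 2 and the simplices of K are:

  0-simplices (5): A, B, D, E, F
  1-simplices (9): AD, AE, AF, BD, BE, BF, DE, DF, EF
  2-simplices (6): ADE, ADF, AEF, BDE, BDF, BEF

giving chain groups C_0 ≅ Z^5, C_1 ≅ Z^9, C_2 ≅ Z^6.

The boundary map ∂_1: C_1 → C_0 maps an edge to its endpoints' difference, ∂[p,q] = q − p.
This gives a 5×9 integer matrix of rank 4; reducing to Smith normal form yields diagonal entries (1,1,1,1).

Boundary ∂_2: C_2 → C_1 sends each 2-simplex [p,q,r] to [q,r] − [p,r] + [p,q]. For instance
  ∂AEF = EF − AF + AE,
  ∂ADE = DE − AE + AD.
As a 9×6 matrix over Z this has rank 5, with invariant factors (1,1,1,1,1).

Now H_k = ker ∂_k / im ∂_{k+1}, so:

  H_0: rank C_0 − rank ∂_1 = 5 − 4 = 1, and the invariant factors of ∂_1 are all 1, so H_0 ≅ Z.
  H_1: rank ker ∂_1 − rank ∂_2 = (9 − 4) − 5 = 0, and the invariant factors of ∂_2 are all 1, so H_1 ≅ 0.
  H_2: rank ker ∂_2 − rank ∂_3 = (6 − 5) − 0 = 1, and there is no ∂_3, so H_2 ≅ Z.

As a check, the Euler characteristic is 5 − 9 + 6 = 2, which agrees with 1 − 0 + 1 = 2.

H_0 ≅ Z,  H_1 = 0,  H_2 ≅ Z.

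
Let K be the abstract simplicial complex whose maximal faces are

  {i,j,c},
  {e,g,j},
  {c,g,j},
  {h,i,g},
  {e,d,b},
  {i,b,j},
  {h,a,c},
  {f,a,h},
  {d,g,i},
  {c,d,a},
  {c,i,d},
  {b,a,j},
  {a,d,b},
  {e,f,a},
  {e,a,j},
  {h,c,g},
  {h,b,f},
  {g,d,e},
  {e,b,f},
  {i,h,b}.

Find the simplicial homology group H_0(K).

H_0 ≅ Z.

Take the total order a < b < c < d < e < f < g < h < i < j on the vertex set. Then K (dimension 2) consists of the simplices:

  0-simplices (10): a, b, c, d, e, f, g, h, i, j
  1-simplices (30): ab, ac, ad, ae, af, ah, aj, bd, be, bf, bh, bi, bj, cd, cg, ch, ci, cj, de, dg, di, ef, eg, ej, fh, gh, gi, gj, hi, ij
  2-simplices (20): abd, abj, acd, ach, aef, aej, afh, bde, bef, bfh, bhi, bij, cdi, cgh, cgj, cij, deg, dgi, egj, ghi

Hence C_0 ≅ Z^10, C_1 ≅ Z^30, C_2 ≅ Z^20.

The boundary map ∂_1: C_1 → C_0 maps an edge to its endpoints' difference, ∂[p,q] = q − p. For instance
  ∂bj = j − b.
This gives a 10×30 integer matrix of rank 9; reducing to Smith normal form yields diagonal entries (1,1,1,1,1,1,1,1,1).

Boundary ∂_2: C_2 → C_1 maps a triangle to the signed sum of its edges. For instance
  ∂acd = cd − ad + ac,
  ∂bhi = hi − bi + bh.
The 30×20 boundary matrix has rank 20 and Smith normal form diag(1,1,1,1,1,1,1,1,1,1,1,1,1,1,1,1,1,1,1,2).

Now H_k = ker ∂_k / im ∂_{k+1}, so:

  H_0: rank C_0 − rank ∂_1 = 10 − 9 = 1, and the invariant factors of ∂_1 are all 1, so H_0 ≅ Z.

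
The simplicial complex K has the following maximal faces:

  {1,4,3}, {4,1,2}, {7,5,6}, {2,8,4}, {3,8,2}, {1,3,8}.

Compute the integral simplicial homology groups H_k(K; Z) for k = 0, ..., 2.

Take the total order 1 < 2 < 3 < 4 < 5 < 6 < 7 < 8 on the vertex set. Then K (dimension 2) consists of the simplices:

  0-simplices (8): [1], [2], [3], [4], [5], [6], [7], [8]
  1-simplices (13): [1,2], [1,3], [1,4], [1,8], [2,3], [2,4], [2,8], [3,4], [3,8], [4,8], [5,6], [5,7], [6,7]
  2-simplices (6): [1,2,4], [1,3,4], [1,3,8], [2,3,8], [2,4,8], [5,6,7]

giving chain groups C_0 ≅ Z^8, C_1 ≅ Z^13, C_2 ≅ Z^6.

The boundary map ∂_1: C_1 → C_0 is given by ∂[p,q] = [q] − [p]. For instance
  ∂[6,7] = [7] − [6].
The 8×13 boundary matrix has rank 6 and Smith normal form diag(1,1,1,1,1,1).

∂_2: C_2 → C_1 acts by ∂[p,q,r] = [q,r] − [p,r] + [p,q]. For instance
  ∂[5,6,7] = [6,7] − [5,7] + [5,6],
  ∂[2,3,8] = [3,8] − [2,8] + [2,3].
The 13×6 boundary matrix has rank 6 and Smith normal form diag(1,1,1,1,1,1).

Now H_k = ker ∂_k / im ∂_{k+1}, so:

  H_0: rank C_0 − rank ∂_1 = 8 − 6 = 2, and the invariant factors of ∂_1 are all 1, so H_0 = Z^2.
  H_1: rank ker ∂_1 − rank ∂_2 = (13 − 6) − 6 = 1, and the invariant factors of ∂_2 are all 1, so H_1 = Z.
  H_2: rank ker ∂_2 − rank ∂_3 = (6 − 6) − 0 = 0, and there is no ∂_3, so H_2 = 0.

(K is a triangulation of the disjoint union of the 2-simplex and the Möbius band.)

H_0 = Z^2,  H_1 = Z,  H_2 = 0.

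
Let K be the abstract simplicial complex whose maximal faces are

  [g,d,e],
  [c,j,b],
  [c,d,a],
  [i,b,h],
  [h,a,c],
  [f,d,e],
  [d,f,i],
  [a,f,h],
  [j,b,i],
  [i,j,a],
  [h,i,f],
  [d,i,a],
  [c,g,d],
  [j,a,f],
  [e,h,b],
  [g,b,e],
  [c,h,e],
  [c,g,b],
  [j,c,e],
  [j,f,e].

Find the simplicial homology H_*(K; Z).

H_0 ≅ Z,  H_1 ≅ Z ⊕ Z_2,  H_2 = 0.

We work with the vertex ordering a < b < c < d < e < f < g < h < i < j. The simplices of K, each written with vertices in increasing order, are:

  0-simplices (10): a, b, c, d, e, f, g, h, i, j
  1-simplices (30): ac, ad, af, ah, ai, aj, bc, be, bg, bh, bi, bj, cd, ce, cg, ch, cj, de, df, dg, di, ef, eg, eh, ej, fh, fi, fj, hi, ij
  2-simplices (20): acd, ach, adi, afh, afj, aij, bcg, bcj, beg, beh, bhi, bij, cdg, ceh, cej, def, deg, dfi, efj, fhi

Hence C_0 ≅ Z^10, C_1 ≅ Z^30, C_2 ≅ Z^20.

∂_1: C_1 → C_0 is given by ∂[p,q] = [q] − [p]. For instance
  ∂di = i − d.
As a 10×30 matrix over Z this has rank 9, with invariant factors (1,1,1,1,1,1,1,1,1).

The boundary map ∂_2: C_2 → C_1 maps a triangle to the signed sum of its edges. For instance
  ∂beg = eg − bg + be,
  ∂cej = ej − cj + ce.
The resulting 30×20 matrix has rank 20, and its Smith normal form has invariant factors (1,1,1,1,1,1,1,1,1,1,1,1,1,1,1,1,1,1,1,2).

Now H_k = ker ∂_k / im ∂_{k+1}, so:

  H_0: rank C_0 − rank ∂_1 = 10 − 9 = 1, and the invariant factors of ∂_1 are all 1, so H_0 = Z.
  H_1: rank ker ∂_1 − rank ∂_2 = (30 − 9) − 20 = 1, and ∂_2 has invariant factor 2 > 1, so H_1 = Z ⊕ Z_2.
  H_2: rank ker ∂_2 − rank ∂_3 = (20 − 20) − 0 = 0, and there is no ∂_3, so H_2 = 0.

(K is a triangulation of the Klein bottle.)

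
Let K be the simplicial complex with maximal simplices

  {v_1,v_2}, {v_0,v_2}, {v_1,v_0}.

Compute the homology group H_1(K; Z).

We work with the vertex ordering v_0 < v_1 < v_2. The simplices of K, each written with vertices in increasing order, are:

  0-simplices (3): [v_0], [v_1], [v_2]
  1-simplices (3): [v_0,v_1], [v_0,v_2], [v_1,v_2]

giving chain groups C_0 ≅ Z^3, C_1 ≅ Z^3.

∂_1: C_1 → C_0 is given by ∂[p,q] = [q] − [p]. For instance
  ∂[v_0,v_1] = [v_1] − [v_0].
The 3×3 boundary matrix has rank 2 and Smith normal form diag(1,1).

From H_k ≅ ker(∂_k) / im(∂_{k+1}) we obtain:

  H_1: rank ker ∂_1 − rank ∂_2 = (3 − 2) − 0 = 1, and there is no ∂_2, so H_1 = Z.

H_1 ≅ Z.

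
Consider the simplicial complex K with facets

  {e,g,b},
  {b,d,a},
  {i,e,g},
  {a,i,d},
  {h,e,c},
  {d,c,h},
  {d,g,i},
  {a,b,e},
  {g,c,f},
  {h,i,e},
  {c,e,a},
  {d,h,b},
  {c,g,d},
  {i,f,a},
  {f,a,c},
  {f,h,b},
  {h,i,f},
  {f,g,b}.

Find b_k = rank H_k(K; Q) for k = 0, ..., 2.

b_0 = 1, b_1 = 2, b_2 = 1.

Fix the vertex order a < b < c < d < e < f < g < h < i and write every simplex with vertices in increasing order. Then dim K = 2 and the simplices of K are:

  0-simplices (9): a, b, c, d, e, f, g, h, i
  1-simplices (27): ab, ac, ad, ae, af, ai, bd, be, bf, bg, bh, cd, ce, cf, cg, ch, dg, dh, di, eg, eh, ei, fg, fh, fi, gi, hi
  2-simplices (18): abd, abe, ace, acf, adi, afi, bdh, beg, bfg, bfh, cdg, cdh, ceh, cfg, dgi, egi, ehi, fhi

so the chain groups are C_0 ≅ Z^9, C_1 ≅ Z^27, C_2 ≅ Z^18.

Boundary ∂_1: C_1 → C_0 sends each edge [p,q] (with p < q) to q − p. For instance
  ∂af = f − a.
The 9×27 boundary matrix has rank 8 and Smith normal form diag(1,1,1,1,1,1,1,1).

Boundary ∂_2: C_2 → C_1 maps a triangle to the signed sum of its edges. For instance
  ∂bfg = fg − bg + bf,
  ∂cdh = dh − ch + cd.
The resulting 27×18 matrix has rank 17, and its Smith normal form has invariant factors (1,1,1,1,1,1,1,1,1,1,1,1,1,1,1,1,1).

Computing H_k = (kernel of ∂_k) / (image of ∂_{k+1}):

  H_0: rank C_0 − rank ∂_1 = 9 − 8 = 1, and the invariant factors of ∂_1 are all 1, so H_0 = Z.
  H_1: rank ker ∂_1 − rank ∂_2 = (27 − 8) − 17 = 2, and the invariant factors of ∂_2 are all 1, so H_1 = Z^2.
  H_2: rank ker ∂_2 − rank ∂_3 = (18 − 17) − 0 = 1, and there is no ∂_3, so H_2 = Z.

Hence the Betti numbers are b_0 = 1, b_1 = 2, b_2 = 1.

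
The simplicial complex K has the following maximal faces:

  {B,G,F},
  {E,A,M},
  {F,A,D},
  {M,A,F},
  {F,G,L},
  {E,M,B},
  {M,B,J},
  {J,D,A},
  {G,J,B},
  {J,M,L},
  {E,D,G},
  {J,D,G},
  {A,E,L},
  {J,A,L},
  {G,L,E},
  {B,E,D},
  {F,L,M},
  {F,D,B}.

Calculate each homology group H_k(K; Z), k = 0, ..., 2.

H_0 = Z,  H_1 = Z ⊕ Z_2,  H_2 = 0.

Take the total order A < B < D < E < F < G < J < L < M on the vertex set. Then K (dimension 2) consists of the simplices:

  0-simplices (9): A, B, D, E, F, G, J, L, M
  1-simplices (27): AD, AE, AF, AJ, AL, AM, BD, BE, BF, BG, BJ, BM, DE, DF, DG, DJ, EG, EL, EM, FG, FL, FM, GJ, GL, JL, JM, LM
  2-simplices (18): ADF, ADJ, AEL, AEM, AFM, AJL, BDE, BDF, BEM, BFG, BGJ, BJM, DEG, DGJ, EGL, FGL, FLM, JLM

Hence C_0 ≅ Z^9, C_1 ≅ Z^27, C_2 ≅ Z^18.

The boundary map ∂_1: C_1 → C_0 maps an edge to its endpoints' difference, ∂[p,q] = q − p.
As a 9×27 matrix over Z this has rank 8, with invariant factors (1,1,1,1,1,1,1,1).

Boundary ∂_2: C_2 → C_1 sends each 2-simplex [p,q,r] to [q,r] − [p,r] + [p,q]. For instance
  ∂BDF = DF − BF + BD,
  ∂AEM = EM − AM + AE.
The resulting 27×18 matrix has rank 18, and its Smith normal form has invariant factors (1,1,1,1,1,1,1,1,1,1,1,1,1,1,1,1,1,2).

Now H_k = ker ∂_k / im ∂_{k+1}, so:

  H_0: rank C_0 − rank ∂_1 = 9 − 8 = 1, and the invariant factors of ∂_1 are all 1, so H_0 ≅ Z.
  H_1: rank ker ∂_1 − rank ∂_2 = (27 − 8) − 18 = 1, and ∂_2 has invariant factor 2 > 1, so H_1 ≅ Z ⊕ Z_2.
  H_2: rank ker ∂_2 − rank ∂_3 = (18 − 18) − 0 = 0, and there is no ∂_3, so H_2 ≅ 0.

As a check, the Euler characteristic is 9 − 27 + 18 = 0, which agrees with 1 − 1 + 0 = 0.
(K is a triangulation of the Klein bottle.)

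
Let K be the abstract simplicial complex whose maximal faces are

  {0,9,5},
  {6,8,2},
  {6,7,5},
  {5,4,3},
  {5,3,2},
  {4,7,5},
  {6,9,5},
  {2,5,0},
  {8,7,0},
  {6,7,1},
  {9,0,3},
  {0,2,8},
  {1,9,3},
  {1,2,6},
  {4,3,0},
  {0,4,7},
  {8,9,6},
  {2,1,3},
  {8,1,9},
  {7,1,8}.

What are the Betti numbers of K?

b_0 = 1, b_1 = 1, b_2 = 0.

Fix the vertex order 0 < 1 < 2 < 3 < 4 < 5 < 6 < 7 < 8 < 9 and write every simplex with vertices in increasing order. Then dim K = 2 and the simplices of K are:

  0-simplices (10): [0], [1], [2], [3], [4], [5], [6], [7], [8], [9]
  1-simplices (30): (30 of them)
  2-simplices (20): (20 of them)

giving chain groups C_0 ≅ Z^10, C_1 ≅ Z^30, C_2 ≅ Z^20.

∂_1: C_1 → C_0 sends each edge [p,q] (with p < q) to q − p.
This gives a 10×30 integer matrix of rank 9; reducing to Smith normal form yields diagonal entries (1,1,1,1,1,1,1,1,1).

Boundary ∂_2: C_2 → C_1 maps a triangle to the signed sum of its edges. For instance
  ∂[1,7,8] = [7,8] − [1,8] + [1,7],
  ∂[4,5,7] = [5,7] − [4,7] + [4,5].
The 30×20 boundary matrix has rank 20 and Smith normal form diag(1,1,1,1,1,1,1,1,1,1,1,1,1,1,1,1,1,1,1,2).

Reading off H_k = ker ∂_k / im ∂_{k+1}:

  H_0: rank C_0 − rank ∂_1 = 10 − 9 = 1, and the invariant factors of ∂_1 are all 1, so H_0 ≅ Z.
  H_1: rank ker ∂_1 − rank ∂_2 = (30 − 9) − 20 = 1, and ∂_2 has invariant factor 2 > 1, so H_1 ≅ Z ⊕ Z_2.
  H_2: rank ker ∂_2 − rank ∂_3 = (20 − 20) − 0 = 0, and there is no ∂_3, so H_2 ≅ 0.

As a check, the Euler characteristic is 10 − 30 + 20 = 0, which agrees with 1 − 1 + 0 = 0.

Hence the Betti numbers are b_0 = 1, b_1 = 1, b_2 = 0.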